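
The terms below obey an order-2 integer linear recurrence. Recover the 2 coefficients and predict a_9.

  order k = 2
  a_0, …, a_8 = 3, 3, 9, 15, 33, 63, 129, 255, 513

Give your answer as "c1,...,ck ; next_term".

1,2 ; 1023

  a_2 = 1·3 + 2·3 = 9
  a_3 = 1·9 + 2·3 = 15
  a_4 = 1·15 + 2·9 = 33
  a_5 = 1·33 + 2·15 = 63
  a_6 = 1·63 + 2·33 = 129
  a_7 = 1·129 + 2·63 = 255
  a_8 = 1·255 + 2·129 = 513
  a_9 = 1·513 + 2·255 = 1023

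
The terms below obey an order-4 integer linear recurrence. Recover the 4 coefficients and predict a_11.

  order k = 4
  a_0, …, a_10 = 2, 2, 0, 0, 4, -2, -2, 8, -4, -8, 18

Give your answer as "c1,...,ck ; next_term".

  a_4 = -1·0 + -1·0 + 1·2 + 1·2 = 4
  a_5 = -1·4 + -1·0 + 1·0 + 1·2 = -2
  a_6 = -1·-2 + -1·4 + 1·0 + 1·0 = -2
  a_7 = -1·-2 + -1·-2 + 1·4 + 1·0 = 8
  a_8 = -1·8 + -1·-2 + 1·-2 + 1·4 = -4
  a_9 = -1·-4 + -1·8 + 1·-2 + 1·-2 = -8
  a_10 = -1·-8 + -1·-4 + 1·8 + 1·-2 = 18
  a_11 = -1·18 + -1·-8 + 1·-4 + 1·8 = -6

-1,-1,1,1 ; -6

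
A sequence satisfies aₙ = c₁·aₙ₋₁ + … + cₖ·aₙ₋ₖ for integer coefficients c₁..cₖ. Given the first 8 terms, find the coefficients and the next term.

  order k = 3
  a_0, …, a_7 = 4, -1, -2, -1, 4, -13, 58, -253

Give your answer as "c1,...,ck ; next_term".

  a_3 = -4·-2 + 1·-1 + -2·4 = -1
  a_4 = -4·-1 + 1·-2 + -2·-1 = 4
  a_5 = -4·4 + 1·-1 + -2·-2 = -13
  a_6 = -4·-13 + 1·4 + -2·-1 = 58
  a_7 = -4·58 + 1·-13 + -2·4 = -253
  a_8 = -4·-253 + 1·58 + -2·-13 = 1096

-4,1,-2 ; 1096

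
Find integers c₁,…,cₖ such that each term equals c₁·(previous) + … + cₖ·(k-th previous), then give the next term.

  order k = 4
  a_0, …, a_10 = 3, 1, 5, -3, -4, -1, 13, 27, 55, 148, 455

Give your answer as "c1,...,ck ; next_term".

  a_4 = 3·-3 + -1·5 + 1·1 + 3·3 = -4
  a_5 = 3·-4 + -1·-3 + 1·5 + 3·1 = -1
  a_6 = 3·-1 + -1·-4 + 1·-3 + 3·5 = 13
  a_7 = 3·13 + -1·-1 + 1·-4 + 3·-3 = 27
  a_8 = 3·27 + -1·13 + 1·-1 + 3·-4 = 55
  a_9 = 3·55 + -1·27 + 1·13 + 3·-1 = 148
  a_10 = 3·148 + -1·55 + 1·27 + 3·13 = 455
  a_11 = 3·455 + -1·148 + 1·55 + 3·27 = 1353

3,-1,1,3 ; 1353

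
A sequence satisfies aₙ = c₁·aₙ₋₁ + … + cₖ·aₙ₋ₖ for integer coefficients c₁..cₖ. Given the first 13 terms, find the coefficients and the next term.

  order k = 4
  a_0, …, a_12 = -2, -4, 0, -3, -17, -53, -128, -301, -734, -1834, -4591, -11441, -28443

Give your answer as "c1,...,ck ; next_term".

  a_4 = 3·-3 + -2·0 + 1·-4 + 2·-2 = -17
  a_5 = 3·-17 + -2·-3 + 1·0 + 2·-4 = -53
  a_6 = 3·-53 + -2·-17 + 1·-3 + 2·0 = -128
  a_7 = 3·-128 + -2·-53 + 1·-17 + 2·-3 = -301
  a_8 = 3·-301 + -2·-128 + 1·-53 + 2·-17 = -734
  a_9 = 3·-734 + -2·-301 + 1·-128 + 2·-53 = -1834
  a_10 = 3·-1834 + -2·-734 + 1·-301 + 2·-128 = -4591
  a_11 = 3·-4591 + -2·-1834 + 1·-734 + 2·-301 = -11441
  a_12 = 3·-11441 + -2·-4591 + 1·-1834 + 2·-734 = -28443
  a_13 = 3·-28443 + -2·-11441 + 1·-4591 + 2·-1834 = -70706

3,-2,1,2 ; -70706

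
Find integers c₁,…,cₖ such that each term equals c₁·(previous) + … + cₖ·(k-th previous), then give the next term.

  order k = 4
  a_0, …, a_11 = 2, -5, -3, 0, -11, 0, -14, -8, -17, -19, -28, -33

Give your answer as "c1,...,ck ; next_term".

  a_4 = -1·0 + 1·-3 + 2·-5 + 1·2 = -11
  a_5 = -1·-11 + 1·0 + 2·-3 + 1·-5 = 0
  a_6 = -1·0 + 1·-11 + 2·0 + 1·-3 = -14
  a_7 = -1·-14 + 1·0 + 2·-11 + 1·0 = -8
  a_8 = -1·-8 + 1·-14 + 2·0 + 1·-11 = -17
  a_9 = -1·-17 + 1·-8 + 2·-14 + 1·0 = -19
  a_10 = -1·-19 + 1·-17 + 2·-8 + 1·-14 = -28
  a_11 = -1·-28 + 1·-19 + 2·-17 + 1·-8 = -33
  a_12 = -1·-33 + 1·-28 + 2·-19 + 1·-17 = -50

-1,1,2,1 ; -50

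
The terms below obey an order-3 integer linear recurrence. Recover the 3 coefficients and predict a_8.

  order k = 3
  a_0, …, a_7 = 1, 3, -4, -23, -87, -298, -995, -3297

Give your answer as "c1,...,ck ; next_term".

4,-2,-1 ; -10900

  a_3 = 4·-4 + -2·3 + -1·1 = -23
  a_4 = 4·-23 + -2·-4 + -1·3 = -87
  a_5 = 4·-87 + -2·-23 + -1·-4 = -298
  a_6 = 4·-298 + -2·-87 + -1·-23 = -995
  a_7 = 4·-995 + -2·-298 + -1·-87 = -3297
  a_8 = 4·-3297 + -2·-995 + -1·-298 = -10900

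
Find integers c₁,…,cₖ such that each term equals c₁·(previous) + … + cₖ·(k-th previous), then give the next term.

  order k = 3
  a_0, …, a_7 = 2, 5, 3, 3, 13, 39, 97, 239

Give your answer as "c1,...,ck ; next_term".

3,-2,2 ; 601

  a_3 = 3·3 + -2·5 + 2·2 = 3
  a_4 = 3·3 + -2·3 + 2·5 = 13
  a_5 = 3·13 + -2·3 + 2·3 = 39
  a_6 = 3·39 + -2·13 + 2·3 = 97
  a_7 = 3·97 + -2·39 + 2·13 = 239
  a_8 = 3·239 + -2·97 + 2·39 = 601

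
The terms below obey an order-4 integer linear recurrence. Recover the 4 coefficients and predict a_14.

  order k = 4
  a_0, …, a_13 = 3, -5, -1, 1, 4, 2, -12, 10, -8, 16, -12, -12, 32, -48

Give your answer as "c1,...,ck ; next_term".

-2,-2,-2,-2 ; 80

  a_4 = -2·1 + -2·-1 + -2·-5 + -2·3 = 4
  a_5 = -2·4 + -2·1 + -2·-1 + -2·-5 = 2
  a_6 = -2·2 + -2·4 + -2·1 + -2·-1 = -12
  a_7 = -2·-12 + -2·2 + -2·4 + -2·1 = 10
  a_8 = -2·10 + -2·-12 + -2·2 + -2·4 = -8
  a_9 = -2·-8 + -2·10 + -2·-12 + -2·2 = 16
  a_10 = -2·16 + -2·-8 + -2·10 + -2·-12 = -12
  a_11 = -2·-12 + -2·16 + -2·-8 + -2·10 = -12
  a_12 = -2·-12 + -2·-12 + -2·16 + -2·-8 = 32
  a_13 = -2·32 + -2·-12 + -2·-12 + -2·16 = -48
  a_14 = -2·-48 + -2·32 + -2·-12 + -2·-12 = 80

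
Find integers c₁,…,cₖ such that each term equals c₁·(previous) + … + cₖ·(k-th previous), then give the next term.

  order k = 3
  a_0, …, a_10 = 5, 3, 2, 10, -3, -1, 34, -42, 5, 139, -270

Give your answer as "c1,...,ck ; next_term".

-1,-1,3 ; 146

  a_3 = -1·2 + -1·3 + 3·5 = 10
  a_4 = -1·10 + -1·2 + 3·3 = -3
  a_5 = -1·-3 + -1·10 + 3·2 = -1
  a_6 = -1·-1 + -1·-3 + 3·10 = 34
  a_7 = -1·34 + -1·-1 + 3·-3 = -42
  a_8 = -1·-42 + -1·34 + 3·-1 = 5
  a_9 = -1·5 + -1·-42 + 3·34 = 139
  a_10 = -1·139 + -1·5 + 3·-42 = -270
  a_11 = -1·-270 + -1·139 + 3·5 = 146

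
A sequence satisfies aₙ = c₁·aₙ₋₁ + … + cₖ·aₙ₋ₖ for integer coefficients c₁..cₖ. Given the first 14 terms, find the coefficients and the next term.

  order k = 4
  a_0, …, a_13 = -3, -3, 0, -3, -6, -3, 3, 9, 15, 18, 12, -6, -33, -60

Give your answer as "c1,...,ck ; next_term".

  a_4 = 2·-3 + -2·0 + 1·-3 + -1·-3 = -6
  a_5 = 2·-6 + -2·-3 + 1·0 + -1·-3 = -3
  a_6 = 2·-3 + -2·-6 + 1·-3 + -1·0 = 3
  a_7 = 2·3 + -2·-3 + 1·-6 + -1·-3 = 9
  a_8 = 2·9 + -2·3 + 1·-3 + -1·-6 = 15
  a_9 = 2·15 + -2·9 + 1·3 + -1·-3 = 18
  a_10 = 2·18 + -2·15 + 1·9 + -1·3 = 12
  a_11 = 2·12 + -2·18 + 1·15 + -1·9 = -6
  a_12 = 2·-6 + -2·12 + 1·18 + -1·15 = -33
  a_13 = 2·-33 + -2·-6 + 1·12 + -1·18 = -60
  a_14 = 2·-60 + -2·-33 + 1·-6 + -1·12 = -72

2,-2,1,-1 ; -72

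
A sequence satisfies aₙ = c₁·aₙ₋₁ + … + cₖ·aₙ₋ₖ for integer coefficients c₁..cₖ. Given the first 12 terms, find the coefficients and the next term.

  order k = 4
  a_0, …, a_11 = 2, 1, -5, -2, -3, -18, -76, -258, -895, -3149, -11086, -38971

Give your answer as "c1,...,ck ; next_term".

  a_4 = 3·-2 + 1·-5 + 2·1 + 3·2 = -3
  a_5 = 3·-3 + 1·-2 + 2·-5 + 3·1 = -18
  a_6 = 3·-18 + 1·-3 + 2·-2 + 3·-5 = -76
  a_7 = 3·-76 + 1·-18 + 2·-3 + 3·-2 = -258
  a_8 = 3·-258 + 1·-76 + 2·-18 + 3·-3 = -895
  a_9 = 3·-895 + 1·-258 + 2·-76 + 3·-18 = -3149
  a_10 = 3·-3149 + 1·-895 + 2·-258 + 3·-76 = -11086
  a_11 = 3·-11086 + 1·-3149 + 2·-895 + 3·-258 = -38971
  a_12 = 3·-38971 + 1·-11086 + 2·-3149 + 3·-895 = -136982

3,1,2,3 ; -136982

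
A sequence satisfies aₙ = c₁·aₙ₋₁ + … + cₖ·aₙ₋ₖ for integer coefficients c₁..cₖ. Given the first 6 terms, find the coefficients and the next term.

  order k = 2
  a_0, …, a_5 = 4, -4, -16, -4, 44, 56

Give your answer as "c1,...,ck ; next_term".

1,-3 ; -76

  a_2 = 1·-4 + -3·4 = -16
  a_3 = 1·-16 + -3·-4 = -4
  a_4 = 1·-4 + -3·-16 = 44
  a_5 = 1·44 + -3·-4 = 56
  a_6 = 1·56 + -3·44 = -76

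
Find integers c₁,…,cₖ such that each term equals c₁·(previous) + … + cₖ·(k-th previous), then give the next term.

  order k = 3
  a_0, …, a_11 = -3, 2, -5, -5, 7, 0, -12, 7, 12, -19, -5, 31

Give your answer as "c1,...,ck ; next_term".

  a_3 = 0·-5 + -1·2 + 1·-3 = -5
  a_4 = 0·-5 + -1·-5 + 1·2 = 7
  a_5 = 0·7 + -1·-5 + 1·-5 = 0
  a_6 = 0·0 + -1·7 + 1·-5 = -12
  a_7 = 0·-12 + -1·0 + 1·7 = 7
  a_8 = 0·7 + -1·-12 + 1·0 = 12
  a_9 = 0·12 + -1·7 + 1·-12 = -19
  a_10 = 0·-19 + -1·12 + 1·7 = -5
  a_11 = 0·-5 + -1·-19 + 1·12 = 31
  a_12 = 0·31 + -1·-5 + 1·-19 = -14

0,-1,1 ; -14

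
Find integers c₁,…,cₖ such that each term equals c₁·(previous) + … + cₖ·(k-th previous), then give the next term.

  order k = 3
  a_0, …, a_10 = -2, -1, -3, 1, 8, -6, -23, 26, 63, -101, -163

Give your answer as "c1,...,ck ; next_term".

0,-3,1 ; 366

  a_3 = 0·-3 + -3·-1 + 1·-2 = 1
  a_4 = 0·1 + -3·-3 + 1·-1 = 8
  a_5 = 0·8 + -3·1 + 1·-3 = -6
  a_6 = 0·-6 + -3·8 + 1·1 = -23
  a_7 = 0·-23 + -3·-6 + 1·8 = 26
  a_8 = 0·26 + -3·-23 + 1·-6 = 63
  a_9 = 0·63 + -3·26 + 1·-23 = -101
  a_10 = 0·-101 + -3·63 + 1·26 = -163
  a_11 = 0·-163 + -3·-101 + 1·63 = 366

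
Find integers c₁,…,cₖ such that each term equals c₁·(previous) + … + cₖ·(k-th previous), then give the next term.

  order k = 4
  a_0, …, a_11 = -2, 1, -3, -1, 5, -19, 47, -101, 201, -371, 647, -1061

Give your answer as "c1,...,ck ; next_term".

-2,1,2,-2 ; 1625

  a_4 = -2·-1 + 1·-3 + 2·1 + -2·-2 = 5
  a_5 = -2·5 + 1·-1 + 2·-3 + -2·1 = -19
  a_6 = -2·-19 + 1·5 + 2·-1 + -2·-3 = 47
  a_7 = -2·47 + 1·-19 + 2·5 + -2·-1 = -101
  a_8 = -2·-101 + 1·47 + 2·-19 + -2·5 = 201
  a_9 = -2·201 + 1·-101 + 2·47 + -2·-19 = -371
  a_10 = -2·-371 + 1·201 + 2·-101 + -2·47 = 647
  a_11 = -2·647 + 1·-371 + 2·201 + -2·-101 = -1061
  a_12 = -2·-1061 + 1·647 + 2·-371 + -2·201 = 1625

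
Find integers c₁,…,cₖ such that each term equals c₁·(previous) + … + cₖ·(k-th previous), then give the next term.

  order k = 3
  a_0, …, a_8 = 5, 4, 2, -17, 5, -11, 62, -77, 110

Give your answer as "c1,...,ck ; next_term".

  a_3 = -1·2 + 0·4 + -3·5 = -17
  a_4 = -1·-17 + 0·2 + -3·4 = 5
  a_5 = -1·5 + 0·-17 + -3·2 = -11
  a_6 = -1·-11 + 0·5 + -3·-17 = 62
  a_7 = -1·62 + 0·-11 + -3·5 = -77
  a_8 = -1·-77 + 0·62 + -3·-11 = 110
  a_9 = -1·110 + 0·-77 + -3·62 = -296

-1,0,-3 ; -296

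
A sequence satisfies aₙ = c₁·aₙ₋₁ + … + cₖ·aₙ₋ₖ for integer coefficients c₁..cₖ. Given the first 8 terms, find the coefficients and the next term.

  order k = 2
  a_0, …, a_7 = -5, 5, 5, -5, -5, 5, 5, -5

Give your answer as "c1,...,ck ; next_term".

0,-1 ; -5

  a_2 = 0·5 + -1·-5 = 5
  a_3 = 0·5 + -1·5 = -5
  a_4 = 0·-5 + -1·5 = -5
  a_5 = 0·-5 + -1·-5 = 5
  a_6 = 0·5 + -1·-5 = 5
  a_7 = 0·5 + -1·5 = -5
  a_8 = 0·-5 + -1·5 = -5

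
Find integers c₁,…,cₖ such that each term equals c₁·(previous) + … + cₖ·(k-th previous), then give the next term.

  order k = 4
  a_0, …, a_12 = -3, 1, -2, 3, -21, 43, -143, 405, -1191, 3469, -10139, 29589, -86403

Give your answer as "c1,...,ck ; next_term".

  a_4 = -1·3 + 4·-2 + -4·1 + 2·-3 = -21
  a_5 = -1·-21 + 4·3 + -4·-2 + 2·1 = 43
  a_6 = -1·43 + 4·-21 + -4·3 + 2·-2 = -143
  a_7 = -1·-143 + 4·43 + -4·-21 + 2·3 = 405
  a_8 = -1·405 + 4·-143 + -4·43 + 2·-21 = -1191
  a_9 = -1·-1191 + 4·405 + -4·-143 + 2·43 = 3469
  a_10 = -1·3469 + 4·-1191 + -4·405 + 2·-143 = -10139
  a_11 = -1·-10139 + 4·3469 + -4·-1191 + 2·405 = 29589
  a_12 = -1·29589 + 4·-10139 + -4·3469 + 2·-1191 = -86403
  a_13 = -1·-86403 + 4·29589 + -4·-10139 + 2·3469 = 252253

-1,4,-4,2 ; 252253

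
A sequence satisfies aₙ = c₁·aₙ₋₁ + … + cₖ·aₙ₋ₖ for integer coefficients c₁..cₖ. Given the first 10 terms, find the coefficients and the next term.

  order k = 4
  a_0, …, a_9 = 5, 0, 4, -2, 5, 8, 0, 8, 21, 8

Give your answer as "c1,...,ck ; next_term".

0,0,2,1 ; 16

  a_4 = 0·-2 + 0·4 + 2·0 + 1·5 = 5
  a_5 = 0·5 + 0·-2 + 2·4 + 1·0 = 8
  a_6 = 0·8 + 0·5 + 2·-2 + 1·4 = 0
  a_7 = 0·0 + 0·8 + 2·5 + 1·-2 = 8
  a_8 = 0·8 + 0·0 + 2·8 + 1·5 = 21
  a_9 = 0·21 + 0·8 + 2·0 + 1·8 = 8
  a_10 = 0·8 + 0·21 + 2·8 + 1·0 = 16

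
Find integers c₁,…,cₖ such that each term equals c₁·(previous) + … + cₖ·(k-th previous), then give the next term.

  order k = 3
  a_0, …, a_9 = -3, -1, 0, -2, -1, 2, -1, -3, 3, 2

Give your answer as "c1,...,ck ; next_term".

0,-1,1 ; -6

  a_3 = 0·0 + -1·-1 + 1·-3 = -2
  a_4 = 0·-2 + -1·0 + 1·-1 = -1
  a_5 = 0·-1 + -1·-2 + 1·0 = 2
  a_6 = 0·2 + -1·-1 + 1·-2 = -1
  a_7 = 0·-1 + -1·2 + 1·-1 = -3
  a_8 = 0·-3 + -1·-1 + 1·2 = 3
  a_9 = 0·3 + -1·-3 + 1·-1 = 2
  a_10 = 0·2 + -1·3 + 1·-3 = -6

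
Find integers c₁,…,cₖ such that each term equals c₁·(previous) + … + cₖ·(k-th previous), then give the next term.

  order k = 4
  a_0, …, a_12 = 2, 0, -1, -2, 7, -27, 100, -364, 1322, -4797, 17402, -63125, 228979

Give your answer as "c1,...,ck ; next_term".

  a_4 = -4·-2 + -1·-1 + 1·0 + -1·2 = 7
  a_5 = -4·7 + -1·-2 + 1·-1 + -1·0 = -27
  a_6 = -4·-27 + -1·7 + 1·-2 + -1·-1 = 100
  a_7 = -4·100 + -1·-27 + 1·7 + -1·-2 = -364
  a_8 = -4·-364 + -1·100 + 1·-27 + -1·7 = 1322
  a_9 = -4·1322 + -1·-364 + 1·100 + -1·-27 = -4797
  a_10 = -4·-4797 + -1·1322 + 1·-364 + -1·100 = 17402
  a_11 = -4·17402 + -1·-4797 + 1·1322 + -1·-364 = -63125
  a_12 = -4·-63125 + -1·17402 + 1·-4797 + -1·1322 = 228979
  a_13 = -4·228979 + -1·-63125 + 1·17402 + -1·-4797 = -830592

-4,-1,1,-1 ; -830592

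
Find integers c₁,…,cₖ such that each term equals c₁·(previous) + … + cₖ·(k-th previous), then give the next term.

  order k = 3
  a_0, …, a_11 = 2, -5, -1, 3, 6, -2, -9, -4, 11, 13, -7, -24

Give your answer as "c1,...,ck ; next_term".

0,-1,-1 ; -6

  a_3 = 0·-1 + -1·-5 + -1·2 = 3
  a_4 = 0·3 + -1·-1 + -1·-5 = 6
  a_5 = 0·6 + -1·3 + -1·-1 = -2
  a_6 = 0·-2 + -1·6 + -1·3 = -9
  a_7 = 0·-9 + -1·-2 + -1·6 = -4
  a_8 = 0·-4 + -1·-9 + -1·-2 = 11
  a_9 = 0·11 + -1·-4 + -1·-9 = 13
  a_10 = 0·13 + -1·11 + -1·-4 = -7
  a_11 = 0·-7 + -1·13 + -1·11 = -24
  a_12 = 0·-24 + -1·-7 + -1·13 = -6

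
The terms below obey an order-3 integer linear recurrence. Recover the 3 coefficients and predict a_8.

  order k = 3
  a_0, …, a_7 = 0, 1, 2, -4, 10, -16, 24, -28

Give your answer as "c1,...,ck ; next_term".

  a_3 = -2·2 + 0·1 + 2·0 = -4
  a_4 = -2·-4 + 0·2 + 2·1 = 10
  a_5 = -2·10 + 0·-4 + 2·2 = -16
  a_6 = -2·-16 + 0·10 + 2·-4 = 24
  a_7 = -2·24 + 0·-16 + 2·10 = -28
  a_8 = -2·-28 + 0·24 + 2·-16 = 24

-2,0,2 ; 24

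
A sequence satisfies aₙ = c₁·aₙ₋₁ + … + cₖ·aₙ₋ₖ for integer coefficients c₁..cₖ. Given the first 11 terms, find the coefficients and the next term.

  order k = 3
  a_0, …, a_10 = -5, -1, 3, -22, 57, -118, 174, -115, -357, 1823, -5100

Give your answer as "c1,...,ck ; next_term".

  a_3 = -3·3 + -2·-1 + 3·-5 = -22
  a_4 = -3·-22 + -2·3 + 3·-1 = 57
  a_5 = -3·57 + -2·-22 + 3·3 = -118
  a_6 = -3·-118 + -2·57 + 3·-22 = 174
  a_7 = -3·174 + -2·-118 + 3·57 = -115
  a_8 = -3·-115 + -2·174 + 3·-118 = -357
  a_9 = -3·-357 + -2·-115 + 3·174 = 1823
  a_10 = -3·1823 + -2·-357 + 3·-115 = -5100
  a_11 = -3·-5100 + -2·1823 + 3·-357 = 10583

-3,-2,3 ; 10583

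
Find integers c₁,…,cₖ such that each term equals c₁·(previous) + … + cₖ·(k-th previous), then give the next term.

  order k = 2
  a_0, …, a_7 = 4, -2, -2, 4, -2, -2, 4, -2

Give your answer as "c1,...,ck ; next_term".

-1,-1 ; -2

  a_2 = -1·-2 + -1·4 = -2
  a_3 = -1·-2 + -1·-2 = 4
  a_4 = -1·4 + -1·-2 = -2
  a_5 = -1·-2 + -1·4 = -2
  a_6 = -1·-2 + -1·-2 = 4
  a_7 = -1·4 + -1·-2 = -2
  a_8 = -1·-2 + -1·4 = -2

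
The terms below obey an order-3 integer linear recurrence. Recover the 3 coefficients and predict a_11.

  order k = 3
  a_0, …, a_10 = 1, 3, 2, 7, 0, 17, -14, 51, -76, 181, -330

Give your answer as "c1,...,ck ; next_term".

  a_3 = 0·2 + 3·3 + -2·1 = 7
  a_4 = 0·7 + 3·2 + -2·3 = 0
  a_5 = 0·0 + 3·7 + -2·2 = 17
  a_6 = 0·17 + 3·0 + -2·7 = -14
  a_7 = 0·-14 + 3·17 + -2·0 = 51
  a_8 = 0·51 + 3·-14 + -2·17 = -76
  a_9 = 0·-76 + 3·51 + -2·-14 = 181
  a_10 = 0·181 + 3·-76 + -2·51 = -330
  a_11 = 0·-330 + 3·181 + -2·-76 = 695

0,3,-2 ; 695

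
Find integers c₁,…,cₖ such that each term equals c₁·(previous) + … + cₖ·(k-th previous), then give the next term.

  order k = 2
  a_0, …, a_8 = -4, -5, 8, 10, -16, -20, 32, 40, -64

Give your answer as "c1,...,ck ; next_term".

  a_2 = 0·-5 + -2·-4 = 8
  a_3 = 0·8 + -2·-5 = 10
  a_4 = 0·10 + -2·8 = -16
  a_5 = 0·-16 + -2·10 = -20
  a_6 = 0·-20 + -2·-16 = 32
  a_7 = 0·32 + -2·-20 = 40
  a_8 = 0·40 + -2·32 = -64
  a_9 = 0·-64 + -2·40 = -80

0,-2 ; -80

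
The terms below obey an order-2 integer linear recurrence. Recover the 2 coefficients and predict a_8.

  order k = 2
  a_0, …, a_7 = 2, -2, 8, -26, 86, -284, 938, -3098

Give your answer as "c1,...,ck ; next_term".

-3,1 ; 10232

  a_2 = -3·-2 + 1·2 = 8
  a_3 = -3·8 + 1·-2 = -26
  a_4 = -3·-26 + 1·8 = 86
  a_5 = -3·86 + 1·-26 = -284
  a_6 = -3·-284 + 1·86 = 938
  a_7 = -3·938 + 1·-284 = -3098
  a_8 = -3·-3098 + 1·938 = 10232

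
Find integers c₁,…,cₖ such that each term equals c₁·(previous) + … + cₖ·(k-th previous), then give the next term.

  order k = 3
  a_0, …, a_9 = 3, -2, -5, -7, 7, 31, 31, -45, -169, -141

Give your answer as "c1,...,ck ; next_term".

1,-2,-2 ; 287

  a_3 = 1·-5 + -2·-2 + -2·3 = -7
  a_4 = 1·-7 + -2·-5 + -2·-2 = 7
  a_5 = 1·7 + -2·-7 + -2·-5 = 31
  a_6 = 1·31 + -2·7 + -2·-7 = 31
  a_7 = 1·31 + -2·31 + -2·7 = -45
  a_8 = 1·-45 + -2·31 + -2·31 = -169
  a_9 = 1·-169 + -2·-45 + -2·31 = -141
  a_10 = 1·-141 + -2·-169 + -2·-45 = 287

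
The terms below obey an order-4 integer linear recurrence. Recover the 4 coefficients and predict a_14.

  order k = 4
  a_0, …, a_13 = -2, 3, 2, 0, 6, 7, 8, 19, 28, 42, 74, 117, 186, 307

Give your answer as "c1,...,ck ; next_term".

  a_4 = 0·0 + 1·2 + 2·3 + 1·-2 = 6
  a_5 = 0·6 + 1·0 + 2·2 + 1·3 = 7
  a_6 = 0·7 + 1·6 + 2·0 + 1·2 = 8
  a_7 = 0·8 + 1·7 + 2·6 + 1·0 = 19
  a_8 = 0·19 + 1·8 + 2·7 + 1·6 = 28
  a_9 = 0·28 + 1·19 + 2·8 + 1·7 = 42
  a_10 = 0·42 + 1·28 + 2·19 + 1·8 = 74
  a_11 = 0·74 + 1·42 + 2·28 + 1·19 = 117
  a_12 = 0·117 + 1·74 + 2·42 + 1·28 = 186
  a_13 = 0·186 + 1·117 + 2·74 + 1·42 = 307
  a_14 = 0·307 + 1·186 + 2·117 + 1·74 = 494

0,1,2,1 ; 494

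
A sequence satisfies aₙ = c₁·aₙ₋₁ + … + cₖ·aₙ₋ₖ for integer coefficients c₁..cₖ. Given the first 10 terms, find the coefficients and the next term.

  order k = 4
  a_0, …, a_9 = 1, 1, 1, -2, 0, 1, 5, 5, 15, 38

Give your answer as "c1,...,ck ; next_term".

2,1,0,3 ; 106

  a_4 = 2·-2 + 1·1 + 0·1 + 3·1 = 0
  a_5 = 2·0 + 1·-2 + 0·1 + 3·1 = 1
  a_6 = 2·1 + 1·0 + 0·-2 + 3·1 = 5
  a_7 = 2·5 + 1·1 + 0·0 + 3·-2 = 5
  a_8 = 2·5 + 1·5 + 0·1 + 3·0 = 15
  a_9 = 2·15 + 1·5 + 0·5 + 3·1 = 38
  a_10 = 2·38 + 1·15 + 0·5 + 3·5 = 106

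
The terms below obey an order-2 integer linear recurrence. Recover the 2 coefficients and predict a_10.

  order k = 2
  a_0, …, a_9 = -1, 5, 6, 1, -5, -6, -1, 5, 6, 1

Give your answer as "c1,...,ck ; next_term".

  a_2 = 1·5 + -1·-1 = 6
  a_3 = 1·6 + -1·5 = 1
  a_4 = 1·1 + -1·6 = -5
  a_5 = 1·-5 + -1·1 = -6
  a_6 = 1·-6 + -1·-5 = -1
  a_7 = 1·-1 + -1·-6 = 5
  a_8 = 1·5 + -1·-1 = 6
  a_9 = 1·6 + -1·5 = 1
  a_10 = 1·1 + -1·6 = -5

1,-1 ; -5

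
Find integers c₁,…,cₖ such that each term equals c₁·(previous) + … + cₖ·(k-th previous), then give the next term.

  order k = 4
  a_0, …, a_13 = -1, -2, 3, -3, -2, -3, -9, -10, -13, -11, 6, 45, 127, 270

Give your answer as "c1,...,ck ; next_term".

2,0,-1,-2 ; 483

  a_4 = 2·-3 + 0·3 + -1·-2 + -2·-1 = -2
  a_5 = 2·-2 + 0·-3 + -1·3 + -2·-2 = -3
  a_6 = 2·-3 + 0·-2 + -1·-3 + -2·3 = -9
  a_7 = 2·-9 + 0·-3 + -1·-2 + -2·-3 = -10
  a_8 = 2·-10 + 0·-9 + -1·-3 + -2·-2 = -13
  a_9 = 2·-13 + 0·-10 + -1·-9 + -2·-3 = -11
  a_10 = 2·-11 + 0·-13 + -1·-10 + -2·-9 = 6
  a_11 = 2·6 + 0·-11 + -1·-13 + -2·-10 = 45
  a_12 = 2·45 + 0·6 + -1·-11 + -2·-13 = 127
  a_13 = 2·127 + 0·45 + -1·6 + -2·-11 = 270
  a_14 = 2·270 + 0·127 + -1·45 + -2·6 = 483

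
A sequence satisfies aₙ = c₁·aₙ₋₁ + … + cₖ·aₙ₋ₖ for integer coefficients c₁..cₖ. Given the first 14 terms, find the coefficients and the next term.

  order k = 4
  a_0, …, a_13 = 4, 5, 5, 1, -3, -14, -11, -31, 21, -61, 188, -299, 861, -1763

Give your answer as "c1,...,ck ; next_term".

  a_4 = -1·1 + 3·5 + -1·5 + -3·4 = -3
  a_5 = -1·-3 + 3·1 + -1·5 + -3·5 = -14
  a_6 = -1·-14 + 3·-3 + -1·1 + -3·5 = -11
  a_7 = -1·-11 + 3·-14 + -1·-3 + -3·1 = -31
  a_8 = -1·-31 + 3·-11 + -1·-14 + -3·-3 = 21
  a_9 = -1·21 + 3·-31 + -1·-11 + -3·-14 = -61
  a_10 = -1·-61 + 3·21 + -1·-31 + -3·-11 = 188
  a_11 = -1·188 + 3·-61 + -1·21 + -3·-31 = -299
  a_12 = -1·-299 + 3·188 + -1·-61 + -3·21 = 861
  a_13 = -1·861 + 3·-299 + -1·188 + -3·-61 = -1763
  a_14 = -1·-1763 + 3·861 + -1·-299 + -3·188 = 4081

-1,3,-1,-3 ; 4081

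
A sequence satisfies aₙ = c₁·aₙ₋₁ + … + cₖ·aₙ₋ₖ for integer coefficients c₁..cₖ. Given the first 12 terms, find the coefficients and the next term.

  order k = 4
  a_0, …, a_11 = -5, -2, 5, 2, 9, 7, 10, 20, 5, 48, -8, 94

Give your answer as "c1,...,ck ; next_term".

-1,2,2,-1 ; -19

  a_4 = -1·2 + 2·5 + 2·-2 + -1·-5 = 9
  a_5 = -1·9 + 2·2 + 2·5 + -1·-2 = 7
  a_6 = -1·7 + 2·9 + 2·2 + -1·5 = 10
  a_7 = -1·10 + 2·7 + 2·9 + -1·2 = 20
  a_8 = -1·20 + 2·10 + 2·7 + -1·9 = 5
  a_9 = -1·5 + 2·20 + 2·10 + -1·7 = 48
  a_10 = -1·48 + 2·5 + 2·20 + -1·10 = -8
  a_11 = -1·-8 + 2·48 + 2·5 + -1·20 = 94
  a_12 = -1·94 + 2·-8 + 2·48 + -1·5 = -19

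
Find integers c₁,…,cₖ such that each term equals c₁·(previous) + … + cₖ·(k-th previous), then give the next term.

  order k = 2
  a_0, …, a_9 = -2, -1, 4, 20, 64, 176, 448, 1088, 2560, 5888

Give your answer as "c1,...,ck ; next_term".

  a_2 = 4·-1 + -4·-2 = 4
  a_3 = 4·4 + -4·-1 = 20
  a_4 = 4·20 + -4·4 = 64
  a_5 = 4·64 + -4·20 = 176
  a_6 = 4·176 + -4·64 = 448
  a_7 = 4·448 + -4·176 = 1088
  a_8 = 4·1088 + -4·448 = 2560
  a_9 = 4·2560 + -4·1088 = 5888
  a_10 = 4·5888 + -4·2560 = 13312

4,-4 ; 13312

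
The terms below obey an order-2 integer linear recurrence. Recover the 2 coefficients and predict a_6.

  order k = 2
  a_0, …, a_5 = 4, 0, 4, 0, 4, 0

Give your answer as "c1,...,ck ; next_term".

  a_2 = 0·0 + 1·4 = 4
  a_3 = 0·4 + 1·0 = 0
  a_4 = 0·0 + 1·4 = 4
  a_5 = 0·4 + 1·0 = 0
  a_6 = 0·0 + 1·4 = 4

0,1 ; 4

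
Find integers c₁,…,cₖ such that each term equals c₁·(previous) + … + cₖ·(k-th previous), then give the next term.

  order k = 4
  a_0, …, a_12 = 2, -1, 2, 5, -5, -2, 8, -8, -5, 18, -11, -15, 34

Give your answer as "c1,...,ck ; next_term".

0,-1,1,-1 ; -14

  a_4 = 0·5 + -1·2 + 1·-1 + -1·2 = -5
  a_5 = 0·-5 + -1·5 + 1·2 + -1·-1 = -2
  a_6 = 0·-2 + -1·-5 + 1·5 + -1·2 = 8
  a_7 = 0·8 + -1·-2 + 1·-5 + -1·5 = -8
  a_8 = 0·-8 + -1·8 + 1·-2 + -1·-5 = -5
  a_9 = 0·-5 + -1·-8 + 1·8 + -1·-2 = 18
  a_10 = 0·18 + -1·-5 + 1·-8 + -1·8 = -11
  a_11 = 0·-11 + -1·18 + 1·-5 + -1·-8 = -15
  a_12 = 0·-15 + -1·-11 + 1·18 + -1·-5 = 34
  a_13 = 0·34 + -1·-15 + 1·-11 + -1·18 = -14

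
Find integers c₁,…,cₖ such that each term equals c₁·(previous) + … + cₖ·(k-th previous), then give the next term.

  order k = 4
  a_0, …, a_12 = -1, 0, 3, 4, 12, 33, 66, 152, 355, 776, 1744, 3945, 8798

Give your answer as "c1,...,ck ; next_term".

2,0,3,-4 ; 19724

  a_4 = 2·4 + 0·3 + 3·0 + -4·-1 = 12
  a_5 = 2·12 + 0·4 + 3·3 + -4·0 = 33
  a_6 = 2·33 + 0·12 + 3·4 + -4·3 = 66
  a_7 = 2·66 + 0·33 + 3·12 + -4·4 = 152
  a_8 = 2·152 + 0·66 + 3·33 + -4·12 = 355
  a_9 = 2·355 + 0·152 + 3·66 + -4·33 = 776
  a_10 = 2·776 + 0·355 + 3·152 + -4·66 = 1744
  a_11 = 2·1744 + 0·776 + 3·355 + -4·152 = 3945
  a_12 = 2·3945 + 0·1744 + 3·776 + -4·355 = 8798
  a_13 = 2·8798 + 0·3945 + 3·1744 + -4·776 = 19724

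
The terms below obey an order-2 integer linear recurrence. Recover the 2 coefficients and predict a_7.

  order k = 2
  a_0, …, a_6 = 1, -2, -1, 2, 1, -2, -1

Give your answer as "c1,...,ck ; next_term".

0,-1 ; 2

  a_2 = 0·-2 + -1·1 = -1
  a_3 = 0·-1 + -1·-2 = 2
  a_4 = 0·2 + -1·-1 = 1
  a_5 = 0·1 + -1·2 = -2
  a_6 = 0·-2 + -1·1 = -1
  a_7 = 0·-1 + -1·-2 = 2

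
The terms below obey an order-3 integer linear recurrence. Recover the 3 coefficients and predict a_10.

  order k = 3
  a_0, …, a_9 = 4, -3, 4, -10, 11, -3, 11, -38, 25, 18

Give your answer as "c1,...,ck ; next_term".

-1,-2,-3 ; 46

  a_3 = -1·4 + -2·-3 + -3·4 = -10
  a_4 = -1·-10 + -2·4 + -3·-3 = 11
  a_5 = -1·11 + -2·-10 + -3·4 = -3
  a_6 = -1·-3 + -2·11 + -3·-10 = 11
  a_7 = -1·11 + -2·-3 + -3·11 = -38
  a_8 = -1·-38 + -2·11 + -3·-3 = 25
  a_9 = -1·25 + -2·-38 + -3·11 = 18
  a_10 = -1·18 + -2·25 + -3·-38 = 46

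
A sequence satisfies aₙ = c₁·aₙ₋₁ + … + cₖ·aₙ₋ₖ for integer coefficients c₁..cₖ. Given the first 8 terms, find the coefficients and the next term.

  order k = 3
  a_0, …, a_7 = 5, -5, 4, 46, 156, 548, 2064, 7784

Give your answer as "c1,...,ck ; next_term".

4,-2,4 ; 29200

  a_3 = 4·4 + -2·-5 + 4·5 = 46
  a_4 = 4·46 + -2·4 + 4·-5 = 156
  a_5 = 4·156 + -2·46 + 4·4 = 548
  a_6 = 4·548 + -2·156 + 4·46 = 2064
  a_7 = 4·2064 + -2·548 + 4·156 = 7784
  a_8 = 4·7784 + -2·2064 + 4·548 = 29200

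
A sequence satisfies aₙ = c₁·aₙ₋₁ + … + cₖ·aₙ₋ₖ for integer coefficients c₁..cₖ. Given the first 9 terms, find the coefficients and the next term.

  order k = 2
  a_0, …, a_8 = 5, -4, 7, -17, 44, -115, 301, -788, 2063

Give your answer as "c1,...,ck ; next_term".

-3,-1 ; -5401

  a_2 = -3·-4 + -1·5 = 7
  a_3 = -3·7 + -1·-4 = -17
  a_4 = -3·-17 + -1·7 = 44
  a_5 = -3·44 + -1·-17 = -115
  a_6 = -3·-115 + -1·44 = 301
  a_7 = -3·301 + -1·-115 = -788
  a_8 = -3·-788 + -1·301 = 2063
  a_9 = -3·2063 + -1·-788 = -5401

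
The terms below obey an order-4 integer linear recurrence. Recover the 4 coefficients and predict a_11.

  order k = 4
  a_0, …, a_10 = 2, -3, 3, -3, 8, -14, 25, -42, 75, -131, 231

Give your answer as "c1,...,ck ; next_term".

  a_4 = -1·-3 + 1·3 + 0·-3 + 1·2 = 8
  a_5 = -1·8 + 1·-3 + 0·3 + 1·-3 = -14
  a_6 = -1·-14 + 1·8 + 0·-3 + 1·3 = 25
  a_7 = -1·25 + 1·-14 + 0·8 + 1·-3 = -42
  a_8 = -1·-42 + 1·25 + 0·-14 + 1·8 = 75
  a_9 = -1·75 + 1·-42 + 0·25 + 1·-14 = -131
  a_10 = -1·-131 + 1·75 + 0·-42 + 1·25 = 231
  a_11 = -1·231 + 1·-131 + 0·75 + 1·-42 = -404

-1,1,0,1 ; -404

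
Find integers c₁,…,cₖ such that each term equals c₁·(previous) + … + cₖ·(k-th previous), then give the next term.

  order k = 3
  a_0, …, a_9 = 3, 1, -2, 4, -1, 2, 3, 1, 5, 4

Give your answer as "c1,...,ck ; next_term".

0,1,1 ; 6

  a_3 = 0·-2 + 1·1 + 1·3 = 4
  a_4 = 0·4 + 1·-2 + 1·1 = -1
  a_5 = 0·-1 + 1·4 + 1·-2 = 2
  a_6 = 0·2 + 1·-1 + 1·4 = 3
  a_7 = 0·3 + 1·2 + 1·-1 = 1
  a_8 = 0·1 + 1·3 + 1·2 = 5
  a_9 = 0·5 + 1·1 + 1·3 = 4
  a_10 = 0·4 + 1·5 + 1·1 = 6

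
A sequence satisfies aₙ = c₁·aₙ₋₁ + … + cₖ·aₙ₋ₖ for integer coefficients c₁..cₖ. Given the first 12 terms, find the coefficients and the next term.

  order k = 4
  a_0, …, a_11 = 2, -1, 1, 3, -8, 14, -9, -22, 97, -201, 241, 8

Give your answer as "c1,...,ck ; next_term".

-3,-3,2,3 ; -858

  a_4 = -3·3 + -3·1 + 2·-1 + 3·2 = -8
  a_5 = -3·-8 + -3·3 + 2·1 + 3·-1 = 14
  a_6 = -3·14 + -3·-8 + 2·3 + 3·1 = -9
  a_7 = -3·-9 + -3·14 + 2·-8 + 3·3 = -22
  a_8 = -3·-22 + -3·-9 + 2·14 + 3·-8 = 97
  a_9 = -3·97 + -3·-22 + 2·-9 + 3·14 = -201
  a_10 = -3·-201 + -3·97 + 2·-22 + 3·-9 = 241
  a_11 = -3·241 + -3·-201 + 2·97 + 3·-22 = 8
  a_12 = -3·8 + -3·241 + 2·-201 + 3·97 = -858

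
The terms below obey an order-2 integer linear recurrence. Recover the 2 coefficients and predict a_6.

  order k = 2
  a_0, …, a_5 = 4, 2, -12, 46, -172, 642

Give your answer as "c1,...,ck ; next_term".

-4,-1 ; -2396

  a_2 = -4·2 + -1·4 = -12
  a_3 = -4·-12 + -1·2 = 46
  a_4 = -4·46 + -1·-12 = -172
  a_5 = -4·-172 + -1·46 = 642
  a_6 = -4·642 + -1·-172 = -2396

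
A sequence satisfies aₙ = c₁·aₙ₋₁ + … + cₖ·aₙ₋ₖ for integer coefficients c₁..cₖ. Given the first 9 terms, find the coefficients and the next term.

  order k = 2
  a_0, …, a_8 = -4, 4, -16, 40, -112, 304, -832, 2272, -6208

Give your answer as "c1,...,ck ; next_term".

-2,2 ; 16960

  a_2 = -2·4 + 2·-4 = -16
  a_3 = -2·-16 + 2·4 = 40
  a_4 = -2·40 + 2·-16 = -112
  a_5 = -2·-112 + 2·40 = 304
  a_6 = -2·304 + 2·-112 = -832
  a_7 = -2·-832 + 2·304 = 2272
  a_8 = -2·2272 + 2·-832 = -6208
  a_9 = -2·-6208 + 2·2272 = 16960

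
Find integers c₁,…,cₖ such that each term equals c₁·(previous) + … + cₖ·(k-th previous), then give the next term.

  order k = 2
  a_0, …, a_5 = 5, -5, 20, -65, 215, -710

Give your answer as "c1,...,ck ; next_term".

  a_2 = -3·-5 + 1·5 = 20
  a_3 = -3·20 + 1·-5 = -65
  a_4 = -3·-65 + 1·20 = 215
  a_5 = -3·215 + 1·-65 = -710
  a_6 = -3·-710 + 1·215 = 2345

-3,1 ; 2345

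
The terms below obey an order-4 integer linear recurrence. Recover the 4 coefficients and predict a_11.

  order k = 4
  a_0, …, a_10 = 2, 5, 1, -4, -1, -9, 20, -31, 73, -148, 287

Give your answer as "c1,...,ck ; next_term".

  a_4 = -2·-4 + 0·1 + -1·5 + -2·2 = -1
  a_5 = -2·-1 + 0·-4 + -1·1 + -2·5 = -9
  a_6 = -2·-9 + 0·-1 + -1·-4 + -2·1 = 20
  a_7 = -2·20 + 0·-9 + -1·-1 + -2·-4 = -31
  a_8 = -2·-31 + 0·20 + -1·-9 + -2·-1 = 73
  a_9 = -2·73 + 0·-31 + -1·20 + -2·-9 = -148
  a_10 = -2·-148 + 0·73 + -1·-31 + -2·20 = 287
  a_11 = -2·287 + 0·-148 + -1·73 + -2·-31 = -585

-2,0,-1,-2 ; -585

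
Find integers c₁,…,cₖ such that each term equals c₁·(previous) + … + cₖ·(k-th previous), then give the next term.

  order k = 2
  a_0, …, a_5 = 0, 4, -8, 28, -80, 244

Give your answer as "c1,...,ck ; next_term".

-2,3 ; -728

  a_2 = -2·4 + 3·0 = -8
  a_3 = -2·-8 + 3·4 = 28
  a_4 = -2·28 + 3·-8 = -80
  a_5 = -2·-80 + 3·28 = 244
  a_6 = -2·244 + 3·-80 = -728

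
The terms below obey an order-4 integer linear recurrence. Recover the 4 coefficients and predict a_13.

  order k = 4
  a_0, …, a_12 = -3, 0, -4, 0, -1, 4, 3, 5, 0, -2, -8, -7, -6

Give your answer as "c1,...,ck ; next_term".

  a_4 = 0·0 + 1·-4 + -1·0 + -1·-3 = -1
  a_5 = 0·-1 + 1·0 + -1·-4 + -1·0 = 4
  a_6 = 0·4 + 1·-1 + -1·0 + -1·-4 = 3
  a_7 = 0·3 + 1·4 + -1·-1 + -1·0 = 5
  a_8 = 0·5 + 1·3 + -1·4 + -1·-1 = 0
  a_9 = 0·0 + 1·5 + -1·3 + -1·4 = -2
  a_10 = 0·-2 + 1·0 + -1·5 + -1·3 = -8
  a_11 = 0·-8 + 1·-2 + -1·0 + -1·5 = -7
  a_12 = 0·-7 + 1·-8 + -1·-2 + -1·0 = -6
  a_13 = 0·-6 + 1·-7 + -1·-8 + -1·-2 = 3

0,1,-1,-1 ; 3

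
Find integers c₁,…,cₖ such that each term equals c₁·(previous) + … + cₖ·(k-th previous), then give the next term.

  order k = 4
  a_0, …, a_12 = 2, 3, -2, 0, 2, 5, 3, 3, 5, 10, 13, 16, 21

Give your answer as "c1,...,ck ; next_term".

  a_4 = 1·0 + 0·-2 + 0·3 + 1·2 = 2
  a_5 = 1·2 + 0·0 + 0·-2 + 1·3 = 5
  a_6 = 1·5 + 0·2 + 0·0 + 1·-2 = 3
  a_7 = 1·3 + 0·5 + 0·2 + 1·0 = 3
  a_8 = 1·3 + 0·3 + 0·5 + 1·2 = 5
  a_9 = 1·5 + 0·3 + 0·3 + 1·5 = 10
  a_10 = 1·10 + 0·5 + 0·3 + 1·3 = 13
  a_11 = 1·13 + 0·10 + 0·5 + 1·3 = 16
  a_12 = 1·16 + 0·13 + 0·10 + 1·5 = 21
  a_13 = 1·21 + 0·16 + 0·13 + 1·10 = 31

1,0,0,1 ; 31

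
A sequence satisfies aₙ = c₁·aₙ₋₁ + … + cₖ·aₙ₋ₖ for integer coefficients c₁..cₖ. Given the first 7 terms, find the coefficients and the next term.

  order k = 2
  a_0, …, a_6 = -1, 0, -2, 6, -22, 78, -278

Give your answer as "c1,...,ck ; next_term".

-3,2 ; 990

  a_2 = -3·0 + 2·-1 = -2
  a_3 = -3·-2 + 2·0 = 6
  a_4 = -3·6 + 2·-2 = -22
  a_5 = -3·-22 + 2·6 = 78
  a_6 = -3·78 + 2·-22 = -278
  a_7 = -3·-278 + 2·78 = 990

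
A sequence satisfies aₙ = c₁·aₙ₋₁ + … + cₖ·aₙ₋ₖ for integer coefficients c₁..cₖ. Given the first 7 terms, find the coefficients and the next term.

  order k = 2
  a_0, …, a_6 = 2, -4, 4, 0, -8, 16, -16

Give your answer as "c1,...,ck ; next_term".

  a_2 = -2·-4 + -2·2 = 4
  a_3 = -2·4 + -2·-4 = 0
  a_4 = -2·0 + -2·4 = -8
  a_5 = -2·-8 + -2·0 = 16
  a_6 = -2·16 + -2·-8 = -16
  a_7 = -2·-16 + -2·16 = 0

-2,-2 ; 0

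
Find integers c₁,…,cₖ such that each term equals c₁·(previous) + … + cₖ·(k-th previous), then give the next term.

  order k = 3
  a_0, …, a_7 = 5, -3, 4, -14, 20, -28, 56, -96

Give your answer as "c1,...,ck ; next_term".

-1,0,-2 ; 152

  a_3 = -1·4 + 0·-3 + -2·5 = -14
  a_4 = -1·-14 + 0·4 + -2·-3 = 20
  a_5 = -1·20 + 0·-14 + -2·4 = -28
  a_6 = -1·-28 + 0·20 + -2·-14 = 56
  a_7 = -1·56 + 0·-28 + -2·20 = -96
  a_8 = -1·-96 + 0·56 + -2·-28 = 152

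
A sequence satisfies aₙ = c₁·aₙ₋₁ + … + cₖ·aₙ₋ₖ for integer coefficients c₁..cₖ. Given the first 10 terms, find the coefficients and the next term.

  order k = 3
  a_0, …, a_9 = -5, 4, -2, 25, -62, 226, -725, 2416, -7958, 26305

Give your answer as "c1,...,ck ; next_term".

  a_3 = -2·-2 + 4·4 + -1·-5 = 25
  a_4 = -2·25 + 4·-2 + -1·4 = -62
  a_5 = -2·-62 + 4·25 + -1·-2 = 226
  a_6 = -2·226 + 4·-62 + -1·25 = -725
  a_7 = -2·-725 + 4·226 + -1·-62 = 2416
  a_8 = -2·2416 + 4·-725 + -1·226 = -7958
  a_9 = -2·-7958 + 4·2416 + -1·-725 = 26305
  a_10 = -2·26305 + 4·-7958 + -1·2416 = -86858

-2,4,-1 ; -86858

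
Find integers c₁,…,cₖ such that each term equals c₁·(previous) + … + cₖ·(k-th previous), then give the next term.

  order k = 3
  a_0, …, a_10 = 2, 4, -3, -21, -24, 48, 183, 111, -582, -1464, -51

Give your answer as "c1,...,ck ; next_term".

  a_3 = 1·-3 + -3·4 + -3·2 = -21
  a_4 = 1·-21 + -3·-3 + -3·4 = -24
  a_5 = 1·-24 + -3·-21 + -3·-3 = 48
  a_6 = 1·48 + -3·-24 + -3·-21 = 183
  a_7 = 1·183 + -3·48 + -3·-24 = 111
  a_8 = 1·111 + -3·183 + -3·48 = -582
  a_9 = 1·-582 + -3·111 + -3·183 = -1464
  a_10 = 1·-1464 + -3·-582 + -3·111 = -51
  a_11 = 1·-51 + -3·-1464 + -3·-582 = 6087

1,-3,-3 ; 6087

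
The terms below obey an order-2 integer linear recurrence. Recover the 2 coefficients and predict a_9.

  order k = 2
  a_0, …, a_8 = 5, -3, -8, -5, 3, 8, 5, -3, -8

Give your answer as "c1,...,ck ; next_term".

1,-1 ; -5

  a_2 = 1·-3 + -1·5 = -8
  a_3 = 1·-8 + -1·-3 = -5
  a_4 = 1·-5 + -1·-8 = 3
  a_5 = 1·3 + -1·-5 = 8
  a_6 = 1·8 + -1·3 = 5
  a_7 = 1·5 + -1·8 = -3
  a_8 = 1·-3 + -1·5 = -8
  a_9 = 1·-8 + -1·-3 = -5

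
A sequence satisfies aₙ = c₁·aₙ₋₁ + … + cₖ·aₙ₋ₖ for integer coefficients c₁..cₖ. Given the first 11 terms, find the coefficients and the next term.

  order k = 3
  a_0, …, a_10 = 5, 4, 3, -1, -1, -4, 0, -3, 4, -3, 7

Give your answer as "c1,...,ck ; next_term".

  a_3 = 0·3 + 1·4 + -1·5 = -1
  a_4 = 0·-1 + 1·3 + -1·4 = -1
  a_5 = 0·-1 + 1·-1 + -1·3 = -4
  a_6 = 0·-4 + 1·-1 + -1·-1 = 0
  a_7 = 0·0 + 1·-4 + -1·-1 = -3
  a_8 = 0·-3 + 1·0 + -1·-4 = 4
  a_9 = 0·4 + 1·-3 + -1·0 = -3
  a_10 = 0·-3 + 1·4 + -1·-3 = 7
  a_11 = 0·7 + 1·-3 + -1·4 = -7

0,1,-1 ; -7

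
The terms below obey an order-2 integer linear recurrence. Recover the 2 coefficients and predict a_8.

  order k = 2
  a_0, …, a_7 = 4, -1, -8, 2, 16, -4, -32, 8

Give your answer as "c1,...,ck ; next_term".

0,-2 ; 64

  a_2 = 0·-1 + -2·4 = -8
  a_3 = 0·-8 + -2·-1 = 2
  a_4 = 0·2 + -2·-8 = 16
  a_5 = 0·16 + -2·2 = -4
  a_6 = 0·-4 + -2·16 = -32
  a_7 = 0·-32 + -2·-4 = 8
  a_8 = 0·8 + -2·-32 = 64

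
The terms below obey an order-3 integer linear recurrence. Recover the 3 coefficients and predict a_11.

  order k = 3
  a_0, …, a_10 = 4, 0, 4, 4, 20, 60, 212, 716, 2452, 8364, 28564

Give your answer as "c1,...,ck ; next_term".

  a_3 = 3·4 + 2·0 + -2·4 = 4
  a_4 = 3·4 + 2·4 + -2·0 = 20
  a_5 = 3·20 + 2·4 + -2·4 = 60
  a_6 = 3·60 + 2·20 + -2·4 = 212
  a_7 = 3·212 + 2·60 + -2·20 = 716
  a_8 = 3·716 + 2·212 + -2·60 = 2452
  a_9 = 3·2452 + 2·716 + -2·212 = 8364
  a_10 = 3·8364 + 2·2452 + -2·716 = 28564
  a_11 = 3·28564 + 2·8364 + -2·2452 = 97516

3,2,-2 ; 97516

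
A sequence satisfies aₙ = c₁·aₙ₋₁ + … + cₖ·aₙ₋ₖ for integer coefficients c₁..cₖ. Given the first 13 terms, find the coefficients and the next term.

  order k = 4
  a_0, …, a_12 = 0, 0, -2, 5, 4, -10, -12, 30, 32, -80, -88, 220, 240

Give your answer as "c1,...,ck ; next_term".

  a_4 = 0·5 + -2·-2 + 0·0 + 2·0 = 4
  a_5 = 0·4 + -2·5 + 0·-2 + 2·0 = -10
  a_6 = 0·-10 + -2·4 + 0·5 + 2·-2 = -12
  a_7 = 0·-12 + -2·-10 + 0·4 + 2·5 = 30
  a_8 = 0·30 + -2·-12 + 0·-10 + 2·4 = 32
  a_9 = 0·32 + -2·30 + 0·-12 + 2·-10 = -80
  a_10 = 0·-80 + -2·32 + 0·30 + 2·-12 = -88
  a_11 = 0·-88 + -2·-80 + 0·32 + 2·30 = 220
  a_12 = 0·220 + -2·-88 + 0·-80 + 2·32 = 240
  a_13 = 0·240 + -2·220 + 0·-88 + 2·-80 = -600

0,-2,0,2 ; -600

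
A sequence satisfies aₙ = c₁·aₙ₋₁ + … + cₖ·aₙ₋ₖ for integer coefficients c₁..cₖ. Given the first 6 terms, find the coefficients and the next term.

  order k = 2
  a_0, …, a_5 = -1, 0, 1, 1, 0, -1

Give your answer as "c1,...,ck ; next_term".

  a_2 = 1·0 + -1·-1 = 1
  a_3 = 1·1 + -1·0 = 1
  a_4 = 1·1 + -1·1 = 0
  a_5 = 1·0 + -1·1 = -1
  a_6 = 1·-1 + -1·0 = -1

1,-1 ; -1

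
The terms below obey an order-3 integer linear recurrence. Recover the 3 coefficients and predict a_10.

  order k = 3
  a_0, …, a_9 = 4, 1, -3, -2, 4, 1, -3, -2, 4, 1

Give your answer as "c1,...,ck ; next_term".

-1,-1,-1 ; -3

  a_3 = -1·-3 + -1·1 + -1·4 = -2
  a_4 = -1·-2 + -1·-3 + -1·1 = 4
  a_5 = -1·4 + -1·-2 + -1·-3 = 1
  a_6 = -1·1 + -1·4 + -1·-2 = -3
  a_7 = -1·-3 + -1·1 + -1·4 = -2
  a_8 = -1·-2 + -1·-3 + -1·1 = 4
  a_9 = -1·4 + -1·-2 + -1·-3 = 1
  a_10 = -1·1 + -1·4 + -1·-2 = -3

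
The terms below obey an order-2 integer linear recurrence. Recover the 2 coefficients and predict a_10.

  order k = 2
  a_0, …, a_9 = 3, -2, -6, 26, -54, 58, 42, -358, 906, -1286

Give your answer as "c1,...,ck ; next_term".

-3,-4 ; 234

  a_2 = -3·-2 + -4·3 = -6
  a_3 = -3·-6 + -4·-2 = 26
  a_4 = -3·26 + -4·-6 = -54
  a_5 = -3·-54 + -4·26 = 58
  a_6 = -3·58 + -4·-54 = 42
  a_7 = -3·42 + -4·58 = -358
  a_8 = -3·-358 + -4·42 = 906
  a_9 = -3·906 + -4·-358 = -1286
  a_10 = -3·-1286 + -4·906 = 234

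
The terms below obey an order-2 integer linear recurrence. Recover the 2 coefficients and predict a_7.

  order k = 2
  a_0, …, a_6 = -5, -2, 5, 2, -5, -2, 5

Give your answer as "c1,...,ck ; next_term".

0,-1 ; 2

  a_2 = 0·-2 + -1·-5 = 5
  a_3 = 0·5 + -1·-2 = 2
  a_4 = 0·2 + -1·5 = -5
  a_5 = 0·-5 + -1·2 = -2
  a_6 = 0·-2 + -1·-5 = 5
  a_7 = 0·5 + -1·-2 = 2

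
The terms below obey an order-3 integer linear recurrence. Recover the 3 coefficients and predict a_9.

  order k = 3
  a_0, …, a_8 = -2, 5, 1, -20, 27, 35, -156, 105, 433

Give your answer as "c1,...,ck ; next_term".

-1,-3,2 ; -1060

  a_3 = -1·1 + -3·5 + 2·-2 = -20
  a_4 = -1·-20 + -3·1 + 2·5 = 27
  a_5 = -1·27 + -3·-20 + 2·1 = 35
  a_6 = -1·35 + -3·27 + 2·-20 = -156
  a_7 = -1·-156 + -3·35 + 2·27 = 105
  a_8 = -1·105 + -3·-156 + 2·35 = 433
  a_9 = -1·433 + -3·105 + 2·-156 = -1060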